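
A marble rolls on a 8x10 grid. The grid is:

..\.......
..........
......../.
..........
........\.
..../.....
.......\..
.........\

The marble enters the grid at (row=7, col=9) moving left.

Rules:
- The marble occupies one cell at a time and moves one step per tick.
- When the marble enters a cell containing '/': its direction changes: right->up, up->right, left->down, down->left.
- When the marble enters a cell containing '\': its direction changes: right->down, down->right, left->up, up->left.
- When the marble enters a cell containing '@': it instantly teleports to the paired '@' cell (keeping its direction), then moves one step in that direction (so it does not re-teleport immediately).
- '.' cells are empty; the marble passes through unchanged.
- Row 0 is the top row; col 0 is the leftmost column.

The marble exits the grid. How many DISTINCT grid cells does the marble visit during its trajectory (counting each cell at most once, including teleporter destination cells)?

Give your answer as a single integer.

Answer: 8

Derivation:
Step 1: enter (7,9), '\' deflects left->up, move up to (6,9)
Step 2: enter (6,9), '.' pass, move up to (5,9)
Step 3: enter (5,9), '.' pass, move up to (4,9)
Step 4: enter (4,9), '.' pass, move up to (3,9)
Step 5: enter (3,9), '.' pass, move up to (2,9)
Step 6: enter (2,9), '.' pass, move up to (1,9)
Step 7: enter (1,9), '.' pass, move up to (0,9)
Step 8: enter (0,9), '.' pass, move up to (-1,9)
Step 9: at (-1,9) — EXIT via top edge, pos 9
Distinct cells visited: 8 (path length 8)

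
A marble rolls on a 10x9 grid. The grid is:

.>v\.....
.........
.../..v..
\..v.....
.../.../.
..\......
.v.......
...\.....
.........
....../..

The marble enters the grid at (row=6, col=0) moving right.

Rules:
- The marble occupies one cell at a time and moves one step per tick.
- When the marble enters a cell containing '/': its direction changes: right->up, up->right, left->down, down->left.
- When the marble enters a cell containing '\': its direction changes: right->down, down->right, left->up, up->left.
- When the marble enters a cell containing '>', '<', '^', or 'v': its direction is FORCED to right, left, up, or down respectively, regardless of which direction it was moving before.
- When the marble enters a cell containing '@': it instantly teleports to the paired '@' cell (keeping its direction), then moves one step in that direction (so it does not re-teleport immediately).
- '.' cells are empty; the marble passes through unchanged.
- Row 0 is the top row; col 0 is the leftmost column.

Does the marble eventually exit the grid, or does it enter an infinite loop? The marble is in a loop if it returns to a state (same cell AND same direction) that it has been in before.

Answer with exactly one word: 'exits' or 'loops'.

Answer: exits

Derivation:
Step 1: enter (6,0), '.' pass, move right to (6,1)
Step 2: enter (6,1), 'v' forces right->down, move down to (7,1)
Step 3: enter (7,1), '.' pass, move down to (8,1)
Step 4: enter (8,1), '.' pass, move down to (9,1)
Step 5: enter (9,1), '.' pass, move down to (10,1)
Step 6: at (10,1) — EXIT via bottom edge, pos 1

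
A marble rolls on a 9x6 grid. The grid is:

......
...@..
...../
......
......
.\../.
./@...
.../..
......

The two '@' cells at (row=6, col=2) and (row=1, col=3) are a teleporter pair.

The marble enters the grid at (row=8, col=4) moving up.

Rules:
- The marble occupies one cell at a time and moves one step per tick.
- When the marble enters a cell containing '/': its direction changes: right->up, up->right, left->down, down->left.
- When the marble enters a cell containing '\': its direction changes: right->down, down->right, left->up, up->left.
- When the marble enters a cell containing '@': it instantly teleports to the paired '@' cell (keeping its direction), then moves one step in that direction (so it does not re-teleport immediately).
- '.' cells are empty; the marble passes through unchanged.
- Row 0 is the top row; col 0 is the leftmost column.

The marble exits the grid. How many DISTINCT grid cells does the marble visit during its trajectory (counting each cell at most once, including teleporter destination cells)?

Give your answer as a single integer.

Step 1: enter (8,4), '.' pass, move up to (7,4)
Step 2: enter (7,4), '.' pass, move up to (6,4)
Step 3: enter (6,4), '.' pass, move up to (5,4)
Step 4: enter (5,4), '/' deflects up->right, move right to (5,5)
Step 5: enter (5,5), '.' pass, move right to (5,6)
Step 6: at (5,6) — EXIT via right edge, pos 5
Distinct cells visited: 5 (path length 5)

Answer: 5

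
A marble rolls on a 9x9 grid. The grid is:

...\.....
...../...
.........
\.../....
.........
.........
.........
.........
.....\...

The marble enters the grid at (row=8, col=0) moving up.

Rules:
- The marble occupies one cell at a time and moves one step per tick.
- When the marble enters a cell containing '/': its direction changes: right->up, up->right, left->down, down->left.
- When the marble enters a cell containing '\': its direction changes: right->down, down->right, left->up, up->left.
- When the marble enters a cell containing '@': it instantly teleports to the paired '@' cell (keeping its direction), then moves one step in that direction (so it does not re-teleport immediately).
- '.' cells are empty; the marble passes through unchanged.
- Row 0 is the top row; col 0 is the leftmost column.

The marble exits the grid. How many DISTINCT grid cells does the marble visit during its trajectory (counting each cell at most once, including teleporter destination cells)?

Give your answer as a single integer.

Step 1: enter (8,0), '.' pass, move up to (7,0)
Step 2: enter (7,0), '.' pass, move up to (6,0)
Step 3: enter (6,0), '.' pass, move up to (5,0)
Step 4: enter (5,0), '.' pass, move up to (4,0)
Step 5: enter (4,0), '.' pass, move up to (3,0)
Step 6: enter (3,0), '\' deflects up->left, move left to (3,-1)
Step 7: at (3,-1) — EXIT via left edge, pos 3
Distinct cells visited: 6 (path length 6)

Answer: 6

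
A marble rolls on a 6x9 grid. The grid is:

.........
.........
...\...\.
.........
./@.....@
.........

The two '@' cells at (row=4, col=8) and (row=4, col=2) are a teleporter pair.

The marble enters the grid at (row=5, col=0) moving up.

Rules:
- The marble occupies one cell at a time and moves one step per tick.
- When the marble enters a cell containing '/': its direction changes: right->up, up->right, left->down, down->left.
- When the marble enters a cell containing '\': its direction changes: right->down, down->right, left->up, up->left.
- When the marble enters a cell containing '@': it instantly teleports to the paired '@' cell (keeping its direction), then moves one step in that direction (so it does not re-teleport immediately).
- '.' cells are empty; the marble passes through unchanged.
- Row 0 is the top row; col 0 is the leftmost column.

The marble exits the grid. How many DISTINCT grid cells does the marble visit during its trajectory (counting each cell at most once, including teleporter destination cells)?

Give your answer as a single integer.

Answer: 6

Derivation:
Step 1: enter (5,0), '.' pass, move up to (4,0)
Step 2: enter (4,0), '.' pass, move up to (3,0)
Step 3: enter (3,0), '.' pass, move up to (2,0)
Step 4: enter (2,0), '.' pass, move up to (1,0)
Step 5: enter (1,0), '.' pass, move up to (0,0)
Step 6: enter (0,0), '.' pass, move up to (-1,0)
Step 7: at (-1,0) — EXIT via top edge, pos 0
Distinct cells visited: 6 (path length 6)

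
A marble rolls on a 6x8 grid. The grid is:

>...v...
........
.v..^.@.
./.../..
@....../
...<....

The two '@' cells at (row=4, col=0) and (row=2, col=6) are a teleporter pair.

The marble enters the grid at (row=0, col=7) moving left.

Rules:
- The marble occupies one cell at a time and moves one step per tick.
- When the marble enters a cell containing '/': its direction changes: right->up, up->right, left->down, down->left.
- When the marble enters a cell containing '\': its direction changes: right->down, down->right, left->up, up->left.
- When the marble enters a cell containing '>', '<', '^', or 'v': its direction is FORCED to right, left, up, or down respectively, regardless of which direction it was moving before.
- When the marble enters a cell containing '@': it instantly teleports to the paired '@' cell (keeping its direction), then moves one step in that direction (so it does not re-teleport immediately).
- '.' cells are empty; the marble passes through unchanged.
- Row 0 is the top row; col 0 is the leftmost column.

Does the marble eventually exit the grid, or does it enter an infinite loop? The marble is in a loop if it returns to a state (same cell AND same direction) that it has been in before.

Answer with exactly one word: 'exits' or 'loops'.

Answer: loops

Derivation:
Step 1: enter (0,7), '.' pass, move left to (0,6)
Step 2: enter (0,6), '.' pass, move left to (0,5)
Step 3: enter (0,5), '.' pass, move left to (0,4)
Step 4: enter (0,4), 'v' forces left->down, move down to (1,4)
Step 5: enter (1,4), '.' pass, move down to (2,4)
Step 6: enter (2,4), '^' forces down->up, move up to (1,4)
Step 7: enter (1,4), '.' pass, move up to (0,4)
Step 8: enter (0,4), 'v' forces up->down, move down to (1,4)
Step 9: at (1,4) dir=down — LOOP DETECTED (seen before)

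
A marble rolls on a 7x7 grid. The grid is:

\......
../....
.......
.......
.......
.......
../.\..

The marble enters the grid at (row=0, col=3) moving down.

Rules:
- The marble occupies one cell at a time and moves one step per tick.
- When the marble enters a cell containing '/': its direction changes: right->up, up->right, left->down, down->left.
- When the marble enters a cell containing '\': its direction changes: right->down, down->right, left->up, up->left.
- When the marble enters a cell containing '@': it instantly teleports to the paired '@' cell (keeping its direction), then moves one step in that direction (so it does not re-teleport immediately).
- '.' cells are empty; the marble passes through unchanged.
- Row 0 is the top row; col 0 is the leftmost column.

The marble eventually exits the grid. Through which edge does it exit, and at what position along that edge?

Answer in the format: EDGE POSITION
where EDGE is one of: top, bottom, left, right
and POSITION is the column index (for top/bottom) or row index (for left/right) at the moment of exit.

Step 1: enter (0,3), '.' pass, move down to (1,3)
Step 2: enter (1,3), '.' pass, move down to (2,3)
Step 3: enter (2,3), '.' pass, move down to (3,3)
Step 4: enter (3,3), '.' pass, move down to (4,3)
Step 5: enter (4,3), '.' pass, move down to (5,3)
Step 6: enter (5,3), '.' pass, move down to (6,3)
Step 7: enter (6,3), '.' pass, move down to (7,3)
Step 8: at (7,3) — EXIT via bottom edge, pos 3

Answer: bottom 3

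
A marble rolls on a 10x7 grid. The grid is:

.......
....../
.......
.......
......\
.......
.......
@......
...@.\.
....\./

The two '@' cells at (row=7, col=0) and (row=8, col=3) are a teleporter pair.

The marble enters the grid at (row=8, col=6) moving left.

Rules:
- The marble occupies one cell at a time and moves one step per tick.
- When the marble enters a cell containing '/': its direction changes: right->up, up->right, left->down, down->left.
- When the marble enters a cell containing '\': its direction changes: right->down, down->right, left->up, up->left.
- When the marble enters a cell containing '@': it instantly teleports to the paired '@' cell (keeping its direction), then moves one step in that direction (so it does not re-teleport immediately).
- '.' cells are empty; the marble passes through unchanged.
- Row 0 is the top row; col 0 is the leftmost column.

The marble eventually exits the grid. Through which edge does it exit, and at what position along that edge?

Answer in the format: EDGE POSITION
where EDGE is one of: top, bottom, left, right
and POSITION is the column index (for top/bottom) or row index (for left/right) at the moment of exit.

Step 1: enter (8,6), '.' pass, move left to (8,5)
Step 2: enter (8,5), '\' deflects left->up, move up to (7,5)
Step 3: enter (7,5), '.' pass, move up to (6,5)
Step 4: enter (6,5), '.' pass, move up to (5,5)
Step 5: enter (5,5), '.' pass, move up to (4,5)
Step 6: enter (4,5), '.' pass, move up to (3,5)
Step 7: enter (3,5), '.' pass, move up to (2,5)
Step 8: enter (2,5), '.' pass, move up to (1,5)
Step 9: enter (1,5), '.' pass, move up to (0,5)
Step 10: enter (0,5), '.' pass, move up to (-1,5)
Step 11: at (-1,5) — EXIT via top edge, pos 5

Answer: top 5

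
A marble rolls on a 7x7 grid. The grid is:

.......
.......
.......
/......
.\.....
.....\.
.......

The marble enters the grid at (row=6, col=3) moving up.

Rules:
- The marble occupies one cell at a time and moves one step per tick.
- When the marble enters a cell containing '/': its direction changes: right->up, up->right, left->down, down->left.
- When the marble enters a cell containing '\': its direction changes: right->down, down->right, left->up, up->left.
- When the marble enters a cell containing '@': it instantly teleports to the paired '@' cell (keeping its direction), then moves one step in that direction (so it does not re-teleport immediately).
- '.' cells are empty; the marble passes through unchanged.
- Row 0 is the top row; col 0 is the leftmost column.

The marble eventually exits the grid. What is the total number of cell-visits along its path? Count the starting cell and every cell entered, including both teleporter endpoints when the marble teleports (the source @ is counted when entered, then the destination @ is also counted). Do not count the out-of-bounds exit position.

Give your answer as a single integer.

Step 1: enter (6,3), '.' pass, move up to (5,3)
Step 2: enter (5,3), '.' pass, move up to (4,3)
Step 3: enter (4,3), '.' pass, move up to (3,3)
Step 4: enter (3,3), '.' pass, move up to (2,3)
Step 5: enter (2,3), '.' pass, move up to (1,3)
Step 6: enter (1,3), '.' pass, move up to (0,3)
Step 7: enter (0,3), '.' pass, move up to (-1,3)
Step 8: at (-1,3) — EXIT via top edge, pos 3
Path length (cell visits): 7

Answer: 7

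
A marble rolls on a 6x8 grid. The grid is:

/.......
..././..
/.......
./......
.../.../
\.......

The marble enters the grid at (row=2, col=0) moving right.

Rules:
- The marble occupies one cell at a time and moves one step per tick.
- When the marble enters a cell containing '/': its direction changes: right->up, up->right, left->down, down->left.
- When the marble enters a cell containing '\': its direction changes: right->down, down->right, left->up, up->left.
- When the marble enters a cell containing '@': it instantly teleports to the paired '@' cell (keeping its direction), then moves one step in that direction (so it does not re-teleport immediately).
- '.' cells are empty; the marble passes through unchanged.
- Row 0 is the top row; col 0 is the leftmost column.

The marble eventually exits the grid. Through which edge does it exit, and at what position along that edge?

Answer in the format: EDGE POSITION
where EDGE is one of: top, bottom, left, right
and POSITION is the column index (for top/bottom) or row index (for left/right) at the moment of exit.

Answer: right 0

Derivation:
Step 1: enter (2,0), '/' deflects right->up, move up to (1,0)
Step 2: enter (1,0), '.' pass, move up to (0,0)
Step 3: enter (0,0), '/' deflects up->right, move right to (0,1)
Step 4: enter (0,1), '.' pass, move right to (0,2)
Step 5: enter (0,2), '.' pass, move right to (0,3)
Step 6: enter (0,3), '.' pass, move right to (0,4)
Step 7: enter (0,4), '.' pass, move right to (0,5)
Step 8: enter (0,5), '.' pass, move right to (0,6)
Step 9: enter (0,6), '.' pass, move right to (0,7)
Step 10: enter (0,7), '.' pass, move right to (0,8)
Step 11: at (0,8) — EXIT via right edge, pos 0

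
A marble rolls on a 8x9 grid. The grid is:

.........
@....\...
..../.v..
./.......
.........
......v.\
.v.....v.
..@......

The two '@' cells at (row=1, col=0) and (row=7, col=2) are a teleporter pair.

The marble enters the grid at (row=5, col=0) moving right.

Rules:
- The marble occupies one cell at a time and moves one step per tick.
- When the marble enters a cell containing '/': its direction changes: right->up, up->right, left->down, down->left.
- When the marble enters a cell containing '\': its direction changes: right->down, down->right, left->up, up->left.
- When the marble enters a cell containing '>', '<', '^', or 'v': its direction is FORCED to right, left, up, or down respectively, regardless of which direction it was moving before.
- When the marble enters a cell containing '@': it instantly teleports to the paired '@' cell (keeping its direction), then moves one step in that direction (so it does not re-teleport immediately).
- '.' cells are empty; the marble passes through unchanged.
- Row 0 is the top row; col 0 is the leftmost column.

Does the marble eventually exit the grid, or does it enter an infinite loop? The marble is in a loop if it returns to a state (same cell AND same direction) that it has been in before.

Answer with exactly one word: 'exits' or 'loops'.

Step 1: enter (5,0), '.' pass, move right to (5,1)
Step 2: enter (5,1), '.' pass, move right to (5,2)
Step 3: enter (5,2), '.' pass, move right to (5,3)
Step 4: enter (5,3), '.' pass, move right to (5,4)
Step 5: enter (5,4), '.' pass, move right to (5,5)
Step 6: enter (5,5), '.' pass, move right to (5,6)
Step 7: enter (5,6), 'v' forces right->down, move down to (6,6)
Step 8: enter (6,6), '.' pass, move down to (7,6)
Step 9: enter (7,6), '.' pass, move down to (8,6)
Step 10: at (8,6) — EXIT via bottom edge, pos 6

Answer: exits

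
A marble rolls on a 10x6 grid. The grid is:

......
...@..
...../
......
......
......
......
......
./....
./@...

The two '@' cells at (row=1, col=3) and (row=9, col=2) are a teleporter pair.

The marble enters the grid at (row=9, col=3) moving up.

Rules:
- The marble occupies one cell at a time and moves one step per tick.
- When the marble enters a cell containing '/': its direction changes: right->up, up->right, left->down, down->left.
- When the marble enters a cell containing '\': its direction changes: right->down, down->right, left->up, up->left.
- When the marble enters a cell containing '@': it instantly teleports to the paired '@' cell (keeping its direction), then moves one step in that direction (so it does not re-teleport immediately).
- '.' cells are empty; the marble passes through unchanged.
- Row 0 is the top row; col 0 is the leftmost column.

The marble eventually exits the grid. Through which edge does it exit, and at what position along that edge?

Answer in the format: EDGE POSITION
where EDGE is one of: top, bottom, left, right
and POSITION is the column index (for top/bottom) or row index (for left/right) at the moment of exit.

Answer: top 2

Derivation:
Step 1: enter (9,3), '.' pass, move up to (8,3)
Step 2: enter (8,3), '.' pass, move up to (7,3)
Step 3: enter (7,3), '.' pass, move up to (6,3)
Step 4: enter (6,3), '.' pass, move up to (5,3)
Step 5: enter (5,3), '.' pass, move up to (4,3)
Step 6: enter (4,3), '.' pass, move up to (3,3)
Step 7: enter (3,3), '.' pass, move up to (2,3)
Step 8: enter (2,3), '.' pass, move up to (1,3)
Step 9: enter (1,3), '@' teleport (1,3)->(9,2), also enter (9,2), move up to (8,2)
Step 10: enter (8,2), '.' pass, move up to (7,2)
Step 11: enter (7,2), '.' pass, move up to (6,2)
Step 12: enter (6,2), '.' pass, move up to (5,2)
Step 13: enter (5,2), '.' pass, move up to (4,2)
Step 14: enter (4,2), '.' pass, move up to (3,2)
Step 15: enter (3,2), '.' pass, move up to (2,2)
Step 16: enter (2,2), '.' pass, move up to (1,2)
Step 17: enter (1,2), '.' pass, move up to (0,2)
Step 18: enter (0,2), '.' pass, move up to (-1,2)
Step 19: at (-1,2) — EXIT via top edge, pos 2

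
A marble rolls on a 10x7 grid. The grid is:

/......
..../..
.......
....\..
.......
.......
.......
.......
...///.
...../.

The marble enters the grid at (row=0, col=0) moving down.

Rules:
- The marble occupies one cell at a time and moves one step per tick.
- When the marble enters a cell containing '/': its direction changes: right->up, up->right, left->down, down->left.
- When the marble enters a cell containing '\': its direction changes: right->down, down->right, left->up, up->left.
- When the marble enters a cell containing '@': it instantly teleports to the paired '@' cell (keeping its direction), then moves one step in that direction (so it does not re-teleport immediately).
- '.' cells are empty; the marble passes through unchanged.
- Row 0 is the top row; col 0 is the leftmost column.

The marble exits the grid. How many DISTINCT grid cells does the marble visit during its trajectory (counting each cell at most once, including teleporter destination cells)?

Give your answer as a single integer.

Step 1: enter (0,0), '/' deflects down->left, move left to (0,-1)
Step 2: at (0,-1) — EXIT via left edge, pos 0
Distinct cells visited: 1 (path length 1)

Answer: 1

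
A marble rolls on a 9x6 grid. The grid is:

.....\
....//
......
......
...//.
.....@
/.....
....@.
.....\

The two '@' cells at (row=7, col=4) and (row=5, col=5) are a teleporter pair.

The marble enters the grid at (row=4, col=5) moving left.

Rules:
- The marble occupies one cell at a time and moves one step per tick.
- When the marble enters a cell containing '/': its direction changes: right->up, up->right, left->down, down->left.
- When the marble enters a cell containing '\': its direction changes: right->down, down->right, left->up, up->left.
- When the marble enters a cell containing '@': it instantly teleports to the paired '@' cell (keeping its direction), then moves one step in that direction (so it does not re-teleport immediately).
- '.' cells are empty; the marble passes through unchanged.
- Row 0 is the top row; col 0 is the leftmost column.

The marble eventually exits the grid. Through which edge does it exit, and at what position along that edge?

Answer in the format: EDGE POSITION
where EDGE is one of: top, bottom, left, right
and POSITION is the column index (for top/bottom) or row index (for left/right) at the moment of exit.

Step 1: enter (4,5), '.' pass, move left to (4,4)
Step 2: enter (4,4), '/' deflects left->down, move down to (5,4)
Step 3: enter (5,4), '.' pass, move down to (6,4)
Step 4: enter (6,4), '.' pass, move down to (7,4)
Step 5: enter (7,4), '@' teleport (7,4)->(5,5), also enter (5,5), move down to (6,5)
Step 6: enter (6,5), '.' pass, move down to (7,5)
Step 7: enter (7,5), '.' pass, move down to (8,5)
Step 8: enter (8,5), '\' deflects down->right, move right to (8,6)
Step 9: at (8,6) — EXIT via right edge, pos 8

Answer: right 8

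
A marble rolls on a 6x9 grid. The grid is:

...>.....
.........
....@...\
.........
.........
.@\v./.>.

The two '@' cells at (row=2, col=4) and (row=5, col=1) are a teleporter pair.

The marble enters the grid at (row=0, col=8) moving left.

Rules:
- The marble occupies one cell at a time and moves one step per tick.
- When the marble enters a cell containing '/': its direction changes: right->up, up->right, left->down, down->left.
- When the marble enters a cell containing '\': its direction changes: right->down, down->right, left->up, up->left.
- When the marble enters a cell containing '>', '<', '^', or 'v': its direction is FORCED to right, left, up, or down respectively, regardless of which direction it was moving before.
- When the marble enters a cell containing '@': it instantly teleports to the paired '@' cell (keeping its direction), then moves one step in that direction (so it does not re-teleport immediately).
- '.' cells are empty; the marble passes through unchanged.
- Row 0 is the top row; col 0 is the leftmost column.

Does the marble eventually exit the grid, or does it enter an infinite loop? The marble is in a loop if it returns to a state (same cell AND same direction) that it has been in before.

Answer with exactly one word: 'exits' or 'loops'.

Step 1: enter (0,8), '.' pass, move left to (0,7)
Step 2: enter (0,7), '.' pass, move left to (0,6)
Step 3: enter (0,6), '.' pass, move left to (0,5)
Step 4: enter (0,5), '.' pass, move left to (0,4)
Step 5: enter (0,4), '.' pass, move left to (0,3)
Step 6: enter (0,3), '>' forces left->right, move right to (0,4)
Step 7: enter (0,4), '.' pass, move right to (0,5)
Step 8: enter (0,5), '.' pass, move right to (0,6)
Step 9: enter (0,6), '.' pass, move right to (0,7)
Step 10: enter (0,7), '.' pass, move right to (0,8)
Step 11: enter (0,8), '.' pass, move right to (0,9)
Step 12: at (0,9) — EXIT via right edge, pos 0

Answer: exits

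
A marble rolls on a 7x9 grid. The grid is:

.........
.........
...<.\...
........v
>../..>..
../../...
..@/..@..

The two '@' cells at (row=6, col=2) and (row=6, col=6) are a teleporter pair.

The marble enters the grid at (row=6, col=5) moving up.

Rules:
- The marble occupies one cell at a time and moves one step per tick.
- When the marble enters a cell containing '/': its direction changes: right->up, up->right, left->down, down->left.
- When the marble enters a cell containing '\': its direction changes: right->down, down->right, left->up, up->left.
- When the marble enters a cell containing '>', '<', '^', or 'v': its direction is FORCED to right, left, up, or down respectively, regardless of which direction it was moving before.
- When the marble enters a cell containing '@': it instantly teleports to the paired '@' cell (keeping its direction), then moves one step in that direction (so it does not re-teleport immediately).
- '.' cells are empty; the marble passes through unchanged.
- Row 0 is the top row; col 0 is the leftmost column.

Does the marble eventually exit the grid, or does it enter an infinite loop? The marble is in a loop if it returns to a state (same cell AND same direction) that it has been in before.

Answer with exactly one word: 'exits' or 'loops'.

Answer: exits

Derivation:
Step 1: enter (6,5), '.' pass, move up to (5,5)
Step 2: enter (5,5), '/' deflects up->right, move right to (5,6)
Step 3: enter (5,6), '.' pass, move right to (5,7)
Step 4: enter (5,7), '.' pass, move right to (5,8)
Step 5: enter (5,8), '.' pass, move right to (5,9)
Step 6: at (5,9) — EXIT via right edge, pos 5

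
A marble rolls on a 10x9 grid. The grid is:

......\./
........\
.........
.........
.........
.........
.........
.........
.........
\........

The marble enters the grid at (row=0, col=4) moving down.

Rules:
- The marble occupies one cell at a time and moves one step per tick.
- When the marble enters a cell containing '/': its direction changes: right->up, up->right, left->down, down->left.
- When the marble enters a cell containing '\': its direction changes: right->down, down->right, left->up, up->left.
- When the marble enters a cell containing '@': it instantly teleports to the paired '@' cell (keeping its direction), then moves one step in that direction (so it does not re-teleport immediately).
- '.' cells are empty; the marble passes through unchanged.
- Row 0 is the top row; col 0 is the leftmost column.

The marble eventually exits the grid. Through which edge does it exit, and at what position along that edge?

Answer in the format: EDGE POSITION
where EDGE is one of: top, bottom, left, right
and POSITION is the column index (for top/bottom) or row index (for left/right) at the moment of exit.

Step 1: enter (0,4), '.' pass, move down to (1,4)
Step 2: enter (1,4), '.' pass, move down to (2,4)
Step 3: enter (2,4), '.' pass, move down to (3,4)
Step 4: enter (3,4), '.' pass, move down to (4,4)
Step 5: enter (4,4), '.' pass, move down to (5,4)
Step 6: enter (5,4), '.' pass, move down to (6,4)
Step 7: enter (6,4), '.' pass, move down to (7,4)
Step 8: enter (7,4), '.' pass, move down to (8,4)
Step 9: enter (8,4), '.' pass, move down to (9,4)
Step 10: enter (9,4), '.' pass, move down to (10,4)
Step 11: at (10,4) — EXIT via bottom edge, pos 4

Answer: bottom 4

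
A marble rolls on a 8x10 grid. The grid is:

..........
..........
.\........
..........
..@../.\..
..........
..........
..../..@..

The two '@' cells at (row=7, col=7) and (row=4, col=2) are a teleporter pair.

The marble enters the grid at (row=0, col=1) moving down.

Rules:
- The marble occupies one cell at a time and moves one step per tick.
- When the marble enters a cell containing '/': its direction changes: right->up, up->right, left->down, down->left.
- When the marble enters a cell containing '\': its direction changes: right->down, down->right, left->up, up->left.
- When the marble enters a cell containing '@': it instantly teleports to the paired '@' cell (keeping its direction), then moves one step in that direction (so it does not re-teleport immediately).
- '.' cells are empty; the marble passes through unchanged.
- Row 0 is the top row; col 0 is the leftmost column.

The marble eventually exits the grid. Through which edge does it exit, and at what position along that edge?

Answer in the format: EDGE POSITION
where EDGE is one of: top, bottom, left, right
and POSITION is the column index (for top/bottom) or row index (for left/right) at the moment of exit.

Answer: right 2

Derivation:
Step 1: enter (0,1), '.' pass, move down to (1,1)
Step 2: enter (1,1), '.' pass, move down to (2,1)
Step 3: enter (2,1), '\' deflects down->right, move right to (2,2)
Step 4: enter (2,2), '.' pass, move right to (2,3)
Step 5: enter (2,3), '.' pass, move right to (2,4)
Step 6: enter (2,4), '.' pass, move right to (2,5)
Step 7: enter (2,5), '.' pass, move right to (2,6)
Step 8: enter (2,6), '.' pass, move right to (2,7)
Step 9: enter (2,7), '.' pass, move right to (2,8)
Step 10: enter (2,8), '.' pass, move right to (2,9)
Step 11: enter (2,9), '.' pass, move right to (2,10)
Step 12: at (2,10) — EXIT via right edge, pos 2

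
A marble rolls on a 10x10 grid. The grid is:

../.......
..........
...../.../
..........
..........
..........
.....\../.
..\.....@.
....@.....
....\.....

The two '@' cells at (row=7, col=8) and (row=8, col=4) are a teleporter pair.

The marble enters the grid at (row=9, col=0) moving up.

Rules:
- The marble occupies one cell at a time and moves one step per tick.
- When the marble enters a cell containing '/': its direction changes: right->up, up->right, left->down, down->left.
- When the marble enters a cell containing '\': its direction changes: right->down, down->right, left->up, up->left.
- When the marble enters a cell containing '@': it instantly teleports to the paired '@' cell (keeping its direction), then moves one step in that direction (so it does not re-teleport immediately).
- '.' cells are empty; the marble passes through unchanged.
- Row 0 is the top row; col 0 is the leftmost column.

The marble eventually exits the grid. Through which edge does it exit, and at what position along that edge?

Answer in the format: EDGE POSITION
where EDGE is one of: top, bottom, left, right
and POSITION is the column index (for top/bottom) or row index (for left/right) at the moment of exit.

Answer: top 0

Derivation:
Step 1: enter (9,0), '.' pass, move up to (8,0)
Step 2: enter (8,0), '.' pass, move up to (7,0)
Step 3: enter (7,0), '.' pass, move up to (6,0)
Step 4: enter (6,0), '.' pass, move up to (5,0)
Step 5: enter (5,0), '.' pass, move up to (4,0)
Step 6: enter (4,0), '.' pass, move up to (3,0)
Step 7: enter (3,0), '.' pass, move up to (2,0)
Step 8: enter (2,0), '.' pass, move up to (1,0)
Step 9: enter (1,0), '.' pass, move up to (0,0)
Step 10: enter (0,0), '.' pass, move up to (-1,0)
Step 11: at (-1,0) — EXIT via top edge, pos 0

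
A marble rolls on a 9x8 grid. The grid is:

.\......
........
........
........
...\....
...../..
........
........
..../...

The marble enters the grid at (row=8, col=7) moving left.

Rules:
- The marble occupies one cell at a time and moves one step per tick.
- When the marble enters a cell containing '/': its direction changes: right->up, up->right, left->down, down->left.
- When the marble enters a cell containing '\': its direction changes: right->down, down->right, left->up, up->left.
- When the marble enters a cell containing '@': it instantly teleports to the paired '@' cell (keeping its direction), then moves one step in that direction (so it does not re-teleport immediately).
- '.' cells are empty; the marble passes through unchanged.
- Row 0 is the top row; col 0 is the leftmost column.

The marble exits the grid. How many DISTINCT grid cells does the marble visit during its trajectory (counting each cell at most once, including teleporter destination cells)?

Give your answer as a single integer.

Answer: 4

Derivation:
Step 1: enter (8,7), '.' pass, move left to (8,6)
Step 2: enter (8,6), '.' pass, move left to (8,5)
Step 3: enter (8,5), '.' pass, move left to (8,4)
Step 4: enter (8,4), '/' deflects left->down, move down to (9,4)
Step 5: at (9,4) — EXIT via bottom edge, pos 4
Distinct cells visited: 4 (path length 4)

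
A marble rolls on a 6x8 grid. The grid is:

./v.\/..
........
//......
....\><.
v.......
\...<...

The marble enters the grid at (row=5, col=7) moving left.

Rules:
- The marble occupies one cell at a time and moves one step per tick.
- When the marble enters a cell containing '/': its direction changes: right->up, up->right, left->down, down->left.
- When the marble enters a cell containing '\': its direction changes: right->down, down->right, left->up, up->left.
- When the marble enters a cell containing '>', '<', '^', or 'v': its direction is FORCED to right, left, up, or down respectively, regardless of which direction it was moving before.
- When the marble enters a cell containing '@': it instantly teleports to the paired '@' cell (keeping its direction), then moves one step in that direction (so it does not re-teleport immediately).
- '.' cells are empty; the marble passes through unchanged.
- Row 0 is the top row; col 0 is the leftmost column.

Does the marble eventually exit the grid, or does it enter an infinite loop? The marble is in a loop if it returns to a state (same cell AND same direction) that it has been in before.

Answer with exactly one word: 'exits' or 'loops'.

Answer: loops

Derivation:
Step 1: enter (5,7), '.' pass, move left to (5,6)
Step 2: enter (5,6), '.' pass, move left to (5,5)
Step 3: enter (5,5), '.' pass, move left to (5,4)
Step 4: enter (5,4), '<' forces left->left, move left to (5,3)
Step 5: enter (5,3), '.' pass, move left to (5,2)
Step 6: enter (5,2), '.' pass, move left to (5,1)
Step 7: enter (5,1), '.' pass, move left to (5,0)
Step 8: enter (5,0), '\' deflects left->up, move up to (4,0)
Step 9: enter (4,0), 'v' forces up->down, move down to (5,0)
Step 10: enter (5,0), '\' deflects down->right, move right to (5,1)
Step 11: enter (5,1), '.' pass, move right to (5,2)
Step 12: enter (5,2), '.' pass, move right to (5,3)
Step 13: enter (5,3), '.' pass, move right to (5,4)
Step 14: enter (5,4), '<' forces right->left, move left to (5,3)
Step 15: at (5,3) dir=left — LOOP DETECTED (seen before)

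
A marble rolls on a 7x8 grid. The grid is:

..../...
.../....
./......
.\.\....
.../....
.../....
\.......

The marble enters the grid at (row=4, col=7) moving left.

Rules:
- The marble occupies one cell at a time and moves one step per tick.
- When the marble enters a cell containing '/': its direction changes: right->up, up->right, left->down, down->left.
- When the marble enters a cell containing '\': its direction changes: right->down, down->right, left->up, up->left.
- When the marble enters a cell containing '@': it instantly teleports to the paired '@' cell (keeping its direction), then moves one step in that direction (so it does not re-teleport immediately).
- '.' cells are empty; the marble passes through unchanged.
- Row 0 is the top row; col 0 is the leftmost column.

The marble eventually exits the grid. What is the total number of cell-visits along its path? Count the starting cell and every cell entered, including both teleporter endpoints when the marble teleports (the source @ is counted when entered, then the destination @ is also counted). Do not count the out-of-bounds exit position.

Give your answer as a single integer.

Step 1: enter (4,7), '.' pass, move left to (4,6)
Step 2: enter (4,6), '.' pass, move left to (4,5)
Step 3: enter (4,5), '.' pass, move left to (4,4)
Step 4: enter (4,4), '.' pass, move left to (4,3)
Step 5: enter (4,3), '/' deflects left->down, move down to (5,3)
Step 6: enter (5,3), '/' deflects down->left, move left to (5,2)
Step 7: enter (5,2), '.' pass, move left to (5,1)
Step 8: enter (5,1), '.' pass, move left to (5,0)
Step 9: enter (5,0), '.' pass, move left to (5,-1)
Step 10: at (5,-1) — EXIT via left edge, pos 5
Path length (cell visits): 9

Answer: 9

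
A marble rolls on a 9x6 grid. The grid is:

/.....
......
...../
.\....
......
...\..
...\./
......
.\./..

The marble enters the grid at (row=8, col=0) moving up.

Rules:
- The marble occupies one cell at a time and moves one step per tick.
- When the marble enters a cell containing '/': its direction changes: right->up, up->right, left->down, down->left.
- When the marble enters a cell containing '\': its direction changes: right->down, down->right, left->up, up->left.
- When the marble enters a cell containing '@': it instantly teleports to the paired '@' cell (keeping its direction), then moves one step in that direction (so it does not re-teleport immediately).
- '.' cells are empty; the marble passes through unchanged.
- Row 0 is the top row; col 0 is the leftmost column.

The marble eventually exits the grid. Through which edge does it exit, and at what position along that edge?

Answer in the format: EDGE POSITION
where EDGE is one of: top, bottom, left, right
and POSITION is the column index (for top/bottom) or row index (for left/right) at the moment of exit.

Step 1: enter (8,0), '.' pass, move up to (7,0)
Step 2: enter (7,0), '.' pass, move up to (6,0)
Step 3: enter (6,0), '.' pass, move up to (5,0)
Step 4: enter (5,0), '.' pass, move up to (4,0)
Step 5: enter (4,0), '.' pass, move up to (3,0)
Step 6: enter (3,0), '.' pass, move up to (2,0)
Step 7: enter (2,0), '.' pass, move up to (1,0)
Step 8: enter (1,0), '.' pass, move up to (0,0)
Step 9: enter (0,0), '/' deflects up->right, move right to (0,1)
Step 10: enter (0,1), '.' pass, move right to (0,2)
Step 11: enter (0,2), '.' pass, move right to (0,3)
Step 12: enter (0,3), '.' pass, move right to (0,4)
Step 13: enter (0,4), '.' pass, move right to (0,5)
Step 14: enter (0,5), '.' pass, move right to (0,6)
Step 15: at (0,6) — EXIT via right edge, pos 0

Answer: right 0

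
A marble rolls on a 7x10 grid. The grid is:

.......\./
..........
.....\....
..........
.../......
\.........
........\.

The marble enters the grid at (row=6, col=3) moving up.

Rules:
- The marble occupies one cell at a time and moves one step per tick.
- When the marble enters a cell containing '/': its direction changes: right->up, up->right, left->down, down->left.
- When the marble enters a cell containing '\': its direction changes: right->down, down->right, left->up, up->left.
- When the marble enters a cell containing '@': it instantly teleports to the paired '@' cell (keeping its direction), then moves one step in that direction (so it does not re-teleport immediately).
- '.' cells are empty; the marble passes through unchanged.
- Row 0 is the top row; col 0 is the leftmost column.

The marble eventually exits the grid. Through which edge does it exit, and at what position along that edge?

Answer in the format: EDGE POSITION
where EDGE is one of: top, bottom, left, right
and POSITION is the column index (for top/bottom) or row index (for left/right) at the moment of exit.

Answer: right 4

Derivation:
Step 1: enter (6,3), '.' pass, move up to (5,3)
Step 2: enter (5,3), '.' pass, move up to (4,3)
Step 3: enter (4,3), '/' deflects up->right, move right to (4,4)
Step 4: enter (4,4), '.' pass, move right to (4,5)
Step 5: enter (4,5), '.' pass, move right to (4,6)
Step 6: enter (4,6), '.' pass, move right to (4,7)
Step 7: enter (4,7), '.' pass, move right to (4,8)
Step 8: enter (4,8), '.' pass, move right to (4,9)
Step 9: enter (4,9), '.' pass, move right to (4,10)
Step 10: at (4,10) — EXIT via right edge, pos 4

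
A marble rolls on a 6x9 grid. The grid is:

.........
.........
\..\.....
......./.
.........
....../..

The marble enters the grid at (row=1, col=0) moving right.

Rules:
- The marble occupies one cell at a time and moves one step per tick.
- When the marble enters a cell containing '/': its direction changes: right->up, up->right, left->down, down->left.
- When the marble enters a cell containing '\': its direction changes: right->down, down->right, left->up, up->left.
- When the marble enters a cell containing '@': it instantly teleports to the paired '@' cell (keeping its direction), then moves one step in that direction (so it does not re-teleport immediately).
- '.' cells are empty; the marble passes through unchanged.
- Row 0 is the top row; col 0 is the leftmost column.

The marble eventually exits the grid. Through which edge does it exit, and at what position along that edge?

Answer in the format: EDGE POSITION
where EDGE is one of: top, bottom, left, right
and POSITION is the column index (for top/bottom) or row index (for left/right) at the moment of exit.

Answer: right 1

Derivation:
Step 1: enter (1,0), '.' pass, move right to (1,1)
Step 2: enter (1,1), '.' pass, move right to (1,2)
Step 3: enter (1,2), '.' pass, move right to (1,3)
Step 4: enter (1,3), '.' pass, move right to (1,4)
Step 5: enter (1,4), '.' pass, move right to (1,5)
Step 6: enter (1,5), '.' pass, move right to (1,6)
Step 7: enter (1,6), '.' pass, move right to (1,7)
Step 8: enter (1,7), '.' pass, move right to (1,8)
Step 9: enter (1,8), '.' pass, move right to (1,9)
Step 10: at (1,9) — EXIT via right edge, pos 1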